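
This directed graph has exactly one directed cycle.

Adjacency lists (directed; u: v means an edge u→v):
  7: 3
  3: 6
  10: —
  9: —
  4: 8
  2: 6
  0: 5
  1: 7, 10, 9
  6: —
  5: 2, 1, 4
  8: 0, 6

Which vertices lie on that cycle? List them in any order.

0, 4, 5, 8

DFS with gray/black marking from 5:
5 gray
  2 gray
    6 gray
    6 black
  2 black
  1 gray
    7 gray
      3 gray
        3→6: 6 black — skip
      3 black
    7 black
    10 gray
    10 black
    9 gray
    9 black
  1 black
  4 gray
    8 gray
      0 gray
        0→5: 5 is gray → back edge
Back edge closes the cycle 5 → 4 → 8 → 0 → 5; its vertices are {0, 4, 5, 8}.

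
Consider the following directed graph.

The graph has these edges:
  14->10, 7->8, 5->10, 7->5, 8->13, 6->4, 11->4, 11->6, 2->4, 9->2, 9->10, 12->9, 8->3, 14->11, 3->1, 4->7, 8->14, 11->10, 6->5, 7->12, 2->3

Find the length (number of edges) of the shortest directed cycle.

5

For each vertex v, BFS finds the shortest path from v back to v.
The shortest such closed walk is 7 → 8 → 14 → 11 → 4 → 7, length 5.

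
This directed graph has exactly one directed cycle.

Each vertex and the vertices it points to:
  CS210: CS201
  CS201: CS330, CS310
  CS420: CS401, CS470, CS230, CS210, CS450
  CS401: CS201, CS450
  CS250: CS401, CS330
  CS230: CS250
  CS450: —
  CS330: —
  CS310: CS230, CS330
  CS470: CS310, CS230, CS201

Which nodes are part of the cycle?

DFS with gray/black marking from CS310:
CS310 gray
  CS230 gray
    CS250 gray
      CS401 gray
        CS201 gray
          CS330 gray
          CS330 black
          CS201→CS310: CS310 is gray → back edge
Back edge closes the cycle CS310 → CS230 → CS250 → CS401 → CS201 → CS310; its vertices are {CS201, CS230, CS250, CS310, CS401}.

CS201, CS230, CS250, CS310, CS401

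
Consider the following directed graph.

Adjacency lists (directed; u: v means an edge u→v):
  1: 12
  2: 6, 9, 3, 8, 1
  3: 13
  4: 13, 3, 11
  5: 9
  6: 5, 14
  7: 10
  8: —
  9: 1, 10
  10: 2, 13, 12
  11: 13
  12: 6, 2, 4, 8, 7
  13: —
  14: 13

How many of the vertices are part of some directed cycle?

A vertex is on a directed cycle iff it belongs to a strongly connected component of size ≥ 2 (or has a self-loop).
The vertices on cycles are {1, 2, 5, 6, 7, 9, 10, 12} — 8 in total.

8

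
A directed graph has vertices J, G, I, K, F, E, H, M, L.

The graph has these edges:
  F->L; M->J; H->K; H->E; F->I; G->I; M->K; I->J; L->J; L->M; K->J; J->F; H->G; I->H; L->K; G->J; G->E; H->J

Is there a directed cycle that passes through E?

No

E lies on a cycle iff there is a path from E back to itself.
Exploring from E, it never reaches itself; equivalently, its strongly connected component is a singleton.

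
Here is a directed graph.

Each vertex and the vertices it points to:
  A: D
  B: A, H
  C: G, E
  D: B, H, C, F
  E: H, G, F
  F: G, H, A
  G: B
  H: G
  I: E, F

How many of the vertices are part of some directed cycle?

8

A vertex is on a directed cycle iff it belongs to a strongly connected component of size ≥ 2 (or has a self-loop).
The vertices on cycles are {A, B, C, D, E, F, G, H} — 8 in total.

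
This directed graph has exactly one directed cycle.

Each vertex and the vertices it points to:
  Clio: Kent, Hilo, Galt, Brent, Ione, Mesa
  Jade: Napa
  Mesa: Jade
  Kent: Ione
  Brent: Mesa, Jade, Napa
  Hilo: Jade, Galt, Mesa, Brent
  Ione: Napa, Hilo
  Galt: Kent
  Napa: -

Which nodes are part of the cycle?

Galt, Hilo, Ione, Kent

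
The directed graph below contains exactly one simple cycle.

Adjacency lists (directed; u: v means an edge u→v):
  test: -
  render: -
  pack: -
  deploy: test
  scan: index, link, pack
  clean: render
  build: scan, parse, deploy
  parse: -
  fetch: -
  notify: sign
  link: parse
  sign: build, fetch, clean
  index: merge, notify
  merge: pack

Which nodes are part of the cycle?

scan, sign, build, index, notify

DFS with gray/black marking from sign:
sign gray
  build gray
    scan gray
      index gray
        merge gray
          pack gray
          pack black
        merge black
        notify gray
          notify→sign: sign is gray → back edge
Back edge closes the cycle sign → build → scan → index → notify → sign; its vertices are {scan, sign, build, index, notify}.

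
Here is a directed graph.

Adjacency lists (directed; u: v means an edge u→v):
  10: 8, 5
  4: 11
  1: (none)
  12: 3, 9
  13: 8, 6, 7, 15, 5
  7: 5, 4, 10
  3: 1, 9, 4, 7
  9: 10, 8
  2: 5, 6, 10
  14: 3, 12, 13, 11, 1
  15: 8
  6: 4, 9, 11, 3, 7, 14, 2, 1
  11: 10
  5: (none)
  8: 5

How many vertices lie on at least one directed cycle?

4

A vertex is on a directed cycle iff it belongs to a strongly connected component of size ≥ 2 (or has a self-loop).
The vertices on cycles are {2, 6, 13, 14} — 4 in total.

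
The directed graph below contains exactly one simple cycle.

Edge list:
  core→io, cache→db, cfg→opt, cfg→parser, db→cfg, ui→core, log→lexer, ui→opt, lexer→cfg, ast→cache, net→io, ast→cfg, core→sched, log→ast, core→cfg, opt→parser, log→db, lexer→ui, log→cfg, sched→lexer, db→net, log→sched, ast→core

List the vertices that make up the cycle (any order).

ui, core, lexer, sched

DFS with gray/black marking from sched:
sched gray
  lexer gray
    cfg gray
      parser gray
      parser black
      opt gray
        opt→parser: parser black — skip
      opt black
    cfg black
    ui gray
      core gray
        io gray
        io black
        core→sched: sched is gray → back edge
Back edge closes the cycle sched → lexer → ui → core → sched; its vertices are {ui, core, lexer, sched}.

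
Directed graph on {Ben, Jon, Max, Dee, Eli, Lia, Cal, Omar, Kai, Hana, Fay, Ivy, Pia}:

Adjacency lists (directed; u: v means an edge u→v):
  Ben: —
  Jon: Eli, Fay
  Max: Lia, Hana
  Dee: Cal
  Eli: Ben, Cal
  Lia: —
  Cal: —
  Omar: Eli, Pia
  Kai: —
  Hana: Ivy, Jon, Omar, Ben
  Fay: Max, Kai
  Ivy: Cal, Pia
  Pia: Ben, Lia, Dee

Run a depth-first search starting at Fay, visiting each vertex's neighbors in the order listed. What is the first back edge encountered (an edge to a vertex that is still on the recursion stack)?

Jon→Fay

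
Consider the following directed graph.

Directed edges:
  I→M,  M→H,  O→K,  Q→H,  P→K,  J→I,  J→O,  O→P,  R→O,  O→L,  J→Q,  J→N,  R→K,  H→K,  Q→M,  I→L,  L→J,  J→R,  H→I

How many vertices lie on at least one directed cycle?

A vertex is on a directed cycle iff it belongs to a strongly connected component of size ≥ 2 (or has a self-loop).
The vertices on cycles are {H, I, J, L, M, O, Q, R} — 8 in total.

8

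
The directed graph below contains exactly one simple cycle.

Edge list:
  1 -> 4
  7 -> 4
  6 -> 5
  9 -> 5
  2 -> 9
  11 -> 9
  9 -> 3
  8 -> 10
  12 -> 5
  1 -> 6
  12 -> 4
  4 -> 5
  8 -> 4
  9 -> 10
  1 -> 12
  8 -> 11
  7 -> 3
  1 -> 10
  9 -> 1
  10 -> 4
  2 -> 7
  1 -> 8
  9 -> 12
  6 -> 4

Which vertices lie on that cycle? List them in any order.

DFS with gray/black marking from 9:
9 gray
  1 gray
    12 gray
      5 gray
      5 black
      4 gray
        4→5: 5 black — skip
      4 black
    12 black
    8 gray
      10 gray
        10→4: 4 black — skip
      10 black
      8→4: 4 black — skip
      11 gray
        11→9: 9 is gray → back edge
Back edge closes the cycle 9 → 1 → 8 → 11 → 9; its vertices are {1, 8, 9, 11}.

1, 8, 9, 11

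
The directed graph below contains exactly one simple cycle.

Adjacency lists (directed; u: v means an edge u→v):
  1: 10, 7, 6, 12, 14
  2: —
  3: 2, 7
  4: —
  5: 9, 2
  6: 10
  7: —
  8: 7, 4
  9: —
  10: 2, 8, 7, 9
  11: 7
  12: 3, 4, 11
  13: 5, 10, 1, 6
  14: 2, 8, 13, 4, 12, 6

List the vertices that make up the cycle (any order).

DFS with gray/black marking from 13:
13 gray
  5 gray
    9 gray
    9 black
    2 gray
    2 black
  5 black
  10 gray
    10→2: 2 black — skip
    8 gray
      7 gray
      7 black
      4 gray
      4 black
    8 black
    10→7: 7 black — skip
    10→9: 9 black — skip
  10 black
  1 gray
    1→10: 10 black — skip
    1→7: 7 black — skip
    6 gray
      6→10: 10 black — skip
    6 black
    12 gray
      3 gray
        3→2: 2 black — skip
        3→7: 7 black — skip
      3 black
      12→4: 4 black — skip
      11 gray
        11→7: 7 black — skip
      11 black
    12 black
    14 gray
      14→2: 2 black — skip
      14→8: 8 black — skip
      14→13: 13 is gray → back edge
Back edge closes the cycle 13 → 1 → 14 → 13; its vertices are {1, 13, 14}.

1, 13, 14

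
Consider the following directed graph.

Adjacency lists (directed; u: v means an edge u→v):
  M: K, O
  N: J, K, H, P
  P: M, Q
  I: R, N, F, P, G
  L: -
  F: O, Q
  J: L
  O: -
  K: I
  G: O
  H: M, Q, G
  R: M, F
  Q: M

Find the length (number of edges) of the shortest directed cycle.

3

For each vertex v, BFS finds the shortest path from v back to v.
The shortest such closed walk is N → K → I → N, length 3.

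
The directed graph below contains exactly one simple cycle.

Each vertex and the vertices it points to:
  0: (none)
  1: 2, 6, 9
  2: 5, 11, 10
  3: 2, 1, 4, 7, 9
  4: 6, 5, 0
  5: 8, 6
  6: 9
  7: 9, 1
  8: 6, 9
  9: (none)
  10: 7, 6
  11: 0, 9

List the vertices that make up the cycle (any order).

DFS with gray/black marking from 2:
2 gray
  5 gray
    8 gray
      6 gray
        9 gray
        9 black
      6 black
      8→9: 9 black — skip
    8 black
    5→6: 6 black — skip
  5 black
  11 gray
    0 gray
    0 black
    11→9: 9 black — skip
  11 black
  10 gray
    7 gray
      7→9: 9 black — skip
      1 gray
        1→2: 2 is gray → back edge
Back edge closes the cycle 2 → 10 → 7 → 1 → 2; its vertices are {1, 2, 7, 10}.

1, 2, 7, 10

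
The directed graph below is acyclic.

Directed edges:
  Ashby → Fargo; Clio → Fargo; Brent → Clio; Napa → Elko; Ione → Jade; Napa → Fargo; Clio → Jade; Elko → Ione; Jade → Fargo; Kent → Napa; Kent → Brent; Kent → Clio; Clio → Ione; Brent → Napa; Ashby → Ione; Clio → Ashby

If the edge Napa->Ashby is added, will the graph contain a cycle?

No

Adding Napa→Ashby creates a cycle iff Ashby can already reach Napa.
Explore from Ashby: no path reaches Napa. The graph stays acyclic.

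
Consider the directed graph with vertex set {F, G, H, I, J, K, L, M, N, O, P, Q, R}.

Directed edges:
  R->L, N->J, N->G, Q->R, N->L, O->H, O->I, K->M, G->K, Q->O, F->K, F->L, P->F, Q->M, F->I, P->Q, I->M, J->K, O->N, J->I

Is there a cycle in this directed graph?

No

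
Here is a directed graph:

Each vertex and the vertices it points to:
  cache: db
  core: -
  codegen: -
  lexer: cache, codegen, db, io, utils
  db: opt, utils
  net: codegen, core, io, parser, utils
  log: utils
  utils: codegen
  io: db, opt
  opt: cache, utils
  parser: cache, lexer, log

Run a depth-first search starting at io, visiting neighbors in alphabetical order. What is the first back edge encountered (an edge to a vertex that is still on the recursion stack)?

cache->db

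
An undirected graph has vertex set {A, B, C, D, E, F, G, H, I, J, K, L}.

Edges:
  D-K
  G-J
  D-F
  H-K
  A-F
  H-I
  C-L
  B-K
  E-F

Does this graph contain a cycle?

No

DFS, tracking each vertex's parent; an edge to a visited non-parent vertex closes a cycle.
Start from D:
visit D (parent –)
  visit K (parent D)
    K–D: parent, skip
    visit H (parent K)
      visit I (parent H)
        I–H: parent, skip
      H–K: parent, skip
    visit B (parent K)
      B–K: parent, skip
  visit F (parent D)
    visit A (parent F)
      A–F: parent, skip
    F–D: parent, skip
    visit E (parent F)
      E–F: parent, skip
visit C (parent –)
  visit L (parent C)
    L–C: parent, skip
visit G (parent –)
  visit J (parent G)
    J–G: parent, skip
No non-parent visited neighbor found — the graph is a forest.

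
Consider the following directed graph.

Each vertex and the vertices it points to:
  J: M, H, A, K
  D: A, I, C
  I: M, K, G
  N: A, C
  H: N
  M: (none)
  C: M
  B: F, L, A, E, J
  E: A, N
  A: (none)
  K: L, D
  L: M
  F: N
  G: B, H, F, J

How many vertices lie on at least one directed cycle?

6

A vertex is on a directed cycle iff it belongs to a strongly connected component of size ≥ 2 (or has a self-loop).
The vertices on cycles are {B, D, G, I, J, K} — 6 in total.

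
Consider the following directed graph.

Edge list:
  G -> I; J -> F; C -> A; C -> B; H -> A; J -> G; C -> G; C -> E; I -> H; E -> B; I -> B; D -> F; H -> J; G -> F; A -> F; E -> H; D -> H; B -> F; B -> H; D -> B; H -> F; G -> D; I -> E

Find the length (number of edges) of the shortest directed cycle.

For each vertex v, BFS finds the shortest path from v back to v.
The shortest such closed walk is G → D → H → J → G, length 4.

4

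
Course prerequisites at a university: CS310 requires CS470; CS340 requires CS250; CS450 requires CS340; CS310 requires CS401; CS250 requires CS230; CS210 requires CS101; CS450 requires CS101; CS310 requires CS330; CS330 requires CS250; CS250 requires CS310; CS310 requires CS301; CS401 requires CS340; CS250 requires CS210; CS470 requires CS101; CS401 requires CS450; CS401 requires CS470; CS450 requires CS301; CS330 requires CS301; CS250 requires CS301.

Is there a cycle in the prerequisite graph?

DFS with white/gray/black marking, starting from CS210:
CS210 gray
  CS101 gray
  CS101 black
CS210 black
CS301 gray
CS301 black
CS340 gray
  CS250 gray
    CS310 gray
      CS401 gray
        CS401→CS340: CS340 is gray → back edge
Back edge found, so a cycle exists: CS340 → CS250 → CS310 → CS401 → CS340.

Yes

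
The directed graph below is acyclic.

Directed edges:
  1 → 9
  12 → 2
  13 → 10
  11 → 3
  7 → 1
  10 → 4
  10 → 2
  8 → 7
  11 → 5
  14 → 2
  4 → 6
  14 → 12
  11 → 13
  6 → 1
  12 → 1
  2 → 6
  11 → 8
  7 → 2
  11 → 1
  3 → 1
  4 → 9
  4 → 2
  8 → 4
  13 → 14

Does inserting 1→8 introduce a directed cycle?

Adding 1→8 creates a cycle iff 8 can already reach 1.
Path from 8: 8 → 7 → 1.
So 8 → … → 1 → 8 is a cycle.

Yes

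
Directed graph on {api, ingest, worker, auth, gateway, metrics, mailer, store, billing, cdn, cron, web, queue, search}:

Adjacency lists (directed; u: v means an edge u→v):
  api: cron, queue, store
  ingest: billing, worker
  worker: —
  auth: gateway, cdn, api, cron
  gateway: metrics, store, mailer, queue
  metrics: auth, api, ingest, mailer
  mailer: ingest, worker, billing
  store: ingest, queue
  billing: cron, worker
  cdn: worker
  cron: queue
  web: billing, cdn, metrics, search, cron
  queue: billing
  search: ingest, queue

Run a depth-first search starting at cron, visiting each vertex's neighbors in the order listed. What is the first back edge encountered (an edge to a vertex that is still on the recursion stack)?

DFS from cron (visiting each vertex's neighbors in the order listed); mark gray on enter, black on exit:
cron gray
  queue gray
    billing gray
      billing→cron: cron is gray → back edge
First back edge: billing → cron.

billing->cron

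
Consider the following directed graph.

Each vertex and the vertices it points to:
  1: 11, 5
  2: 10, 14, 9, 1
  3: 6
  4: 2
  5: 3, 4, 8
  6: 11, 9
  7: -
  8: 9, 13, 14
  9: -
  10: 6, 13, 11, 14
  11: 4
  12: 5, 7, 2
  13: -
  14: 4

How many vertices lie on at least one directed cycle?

10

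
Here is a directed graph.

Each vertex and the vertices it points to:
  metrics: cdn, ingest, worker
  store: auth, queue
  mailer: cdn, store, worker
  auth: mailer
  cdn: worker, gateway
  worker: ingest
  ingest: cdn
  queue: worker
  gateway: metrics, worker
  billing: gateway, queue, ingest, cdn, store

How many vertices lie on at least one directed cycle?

8

A vertex is on a directed cycle iff it belongs to a strongly connected component of size ≥ 2 (or has a self-loop).
The vertices on cycles are {cdn, auth, store, ingest, mailer, worker, gateway, metrics} — 8 in total.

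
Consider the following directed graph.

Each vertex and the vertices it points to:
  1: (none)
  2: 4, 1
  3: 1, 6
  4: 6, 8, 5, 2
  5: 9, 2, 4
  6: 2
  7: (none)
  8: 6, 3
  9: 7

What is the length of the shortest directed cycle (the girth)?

2

For each vertex v, BFS finds the shortest path from v back to v.
The shortest such closed walk is 5 → 4 → 5, length 2.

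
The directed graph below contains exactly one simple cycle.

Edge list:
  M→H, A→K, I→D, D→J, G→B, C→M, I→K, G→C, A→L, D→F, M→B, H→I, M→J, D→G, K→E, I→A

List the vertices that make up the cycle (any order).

DFS with gray/black marking from H:
H gray
  I gray
    D gray
      G gray
        B gray
        B black
        C gray
          M gray
            J gray
            J black
            M→B: B black — skip
            M→H: H is gray → back edge
Back edge closes the cycle H → I → D → G → C → M → H; its vertices are {C, D, G, H, I, M}.

C, D, G, H, I, M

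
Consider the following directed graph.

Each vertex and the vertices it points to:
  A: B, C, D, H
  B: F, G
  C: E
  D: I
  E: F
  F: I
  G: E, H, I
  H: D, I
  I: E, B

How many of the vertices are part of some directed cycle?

A vertex is on a directed cycle iff it belongs to a strongly connected component of size ≥ 2 (or has a self-loop).
The vertices on cycles are {B, D, E, F, G, H, I} — 7 in total.

7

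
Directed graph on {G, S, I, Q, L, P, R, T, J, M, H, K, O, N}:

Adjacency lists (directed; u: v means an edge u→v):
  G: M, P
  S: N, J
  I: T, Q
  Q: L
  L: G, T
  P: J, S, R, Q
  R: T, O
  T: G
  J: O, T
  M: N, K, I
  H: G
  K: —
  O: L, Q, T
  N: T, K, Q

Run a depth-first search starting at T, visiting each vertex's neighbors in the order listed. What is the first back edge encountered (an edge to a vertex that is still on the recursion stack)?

DFS from T (visiting each vertex's neighbors in the order listed); mark gray on enter, black on exit:
T gray
  G gray
    M gray
      N gray
        N→T: T is gray → back edge
First back edge: N → T.

N->T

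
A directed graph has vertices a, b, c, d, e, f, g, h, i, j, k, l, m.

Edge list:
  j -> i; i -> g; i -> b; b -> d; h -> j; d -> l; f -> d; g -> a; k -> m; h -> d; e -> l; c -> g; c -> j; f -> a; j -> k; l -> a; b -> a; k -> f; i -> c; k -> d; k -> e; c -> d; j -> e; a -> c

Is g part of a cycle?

Yes

g is on a cycle iff g can reach itself via ≥1 edge.
g → a → c → g — yes.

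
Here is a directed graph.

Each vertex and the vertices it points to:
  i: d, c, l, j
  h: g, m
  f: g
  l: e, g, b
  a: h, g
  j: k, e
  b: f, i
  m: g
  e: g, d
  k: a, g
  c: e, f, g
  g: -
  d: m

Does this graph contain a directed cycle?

Yes

DFS with white/gray/black marking, starting from b:
b gray
  f gray
    g gray
    g black
  f black
  i gray
    d gray
      m gray
        m→g: g black — skip
      m black
    d black
    c gray
      e gray
        e→g: g black — skip
        e→d: d black — skip
      e black
      c→f: f black — skip
      c→g: g black — skip
    c black
    l gray
      l→e: e black — skip
      l→g: g black — skip
      l→b: b is gray → back edge
Back edge found, so a cycle exists: b → i → l → b.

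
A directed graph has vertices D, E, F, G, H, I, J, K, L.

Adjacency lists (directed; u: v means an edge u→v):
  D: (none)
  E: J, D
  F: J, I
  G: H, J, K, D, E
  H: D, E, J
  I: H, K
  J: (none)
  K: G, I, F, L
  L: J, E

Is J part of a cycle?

J lies on a cycle iff there is a path from J back to itself.
Exploring from J, it never reaches itself; equivalently, its strongly connected component is a singleton.

No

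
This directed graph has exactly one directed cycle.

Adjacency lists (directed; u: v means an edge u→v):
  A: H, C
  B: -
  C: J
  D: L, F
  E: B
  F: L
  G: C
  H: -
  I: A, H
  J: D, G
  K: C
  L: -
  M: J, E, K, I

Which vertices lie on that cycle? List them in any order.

DFS with gray/black marking from J:
J gray
  D gray
    L gray
    L black
    F gray
      F→L: L black — skip
    F black
  D black
  G gray
    C gray
      C→J: J is gray → back edge
Back edge closes the cycle J → G → C → J; its vertices are {C, G, J}.

C, G, J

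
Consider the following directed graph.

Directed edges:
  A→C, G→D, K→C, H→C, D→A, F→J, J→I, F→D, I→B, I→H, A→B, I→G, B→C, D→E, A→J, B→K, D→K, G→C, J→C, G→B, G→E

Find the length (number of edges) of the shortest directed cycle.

5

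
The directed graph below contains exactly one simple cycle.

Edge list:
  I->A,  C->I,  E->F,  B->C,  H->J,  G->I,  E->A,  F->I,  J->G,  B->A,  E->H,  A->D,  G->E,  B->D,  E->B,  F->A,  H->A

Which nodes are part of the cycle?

DFS with gray/black marking from E:
E gray
  F gray
    I gray
      A gray
        D gray
        D black
      A black
    I black
    F→A: A black — skip
  F black
  E→A: A black — skip
  B gray
    B→A: A black — skip
    B→D: D black — skip
    C gray
      C→I: I black — skip
    C black
  B black
  H gray
    H→A: A black — skip
    J gray
      G gray
        G→E: E is gray → back edge
Back edge closes the cycle E → H → J → G → E; its vertices are {E, G, H, J}.

E, G, H, J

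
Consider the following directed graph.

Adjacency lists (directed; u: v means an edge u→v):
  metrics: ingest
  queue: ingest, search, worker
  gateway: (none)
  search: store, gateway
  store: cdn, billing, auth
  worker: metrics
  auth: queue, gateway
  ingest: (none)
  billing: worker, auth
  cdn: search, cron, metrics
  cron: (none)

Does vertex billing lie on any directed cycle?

billing is on a cycle iff billing can reach itself via ≥1 edge.
billing → auth → queue → search → store → billing — yes.

Yes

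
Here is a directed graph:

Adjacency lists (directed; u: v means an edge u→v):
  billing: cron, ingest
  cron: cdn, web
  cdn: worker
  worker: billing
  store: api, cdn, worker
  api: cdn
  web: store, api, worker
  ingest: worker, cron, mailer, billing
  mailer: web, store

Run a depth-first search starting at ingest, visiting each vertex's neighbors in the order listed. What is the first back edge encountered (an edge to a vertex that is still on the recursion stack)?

DFS from ingest (visiting each vertex's neighbors in the order listed); mark gray on enter, black on exit:
ingest gray
  worker gray
    billing gray
      cron gray
        cdn gray
          cdn→worker: worker is gray → back edge
First back edge: cdn → worker.

cdn->worker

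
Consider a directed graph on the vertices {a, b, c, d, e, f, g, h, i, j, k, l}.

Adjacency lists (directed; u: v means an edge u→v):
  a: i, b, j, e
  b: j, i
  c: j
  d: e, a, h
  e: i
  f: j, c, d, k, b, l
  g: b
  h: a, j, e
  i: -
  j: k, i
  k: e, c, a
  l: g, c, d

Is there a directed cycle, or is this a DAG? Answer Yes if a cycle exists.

DFS with white/gray/black marking, starting from j:
j gray
  k gray
    e gray
      i gray
      i black
    e black
    c gray
      c→j: j is gray → back edge
Back edge found, so a cycle exists: j → k → c → j.

Yes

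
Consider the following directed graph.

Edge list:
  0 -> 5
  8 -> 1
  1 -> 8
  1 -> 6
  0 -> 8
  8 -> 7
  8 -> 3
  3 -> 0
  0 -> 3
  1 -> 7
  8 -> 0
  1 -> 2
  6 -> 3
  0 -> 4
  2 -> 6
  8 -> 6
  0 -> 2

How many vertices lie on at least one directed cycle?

6

A vertex is on a directed cycle iff it belongs to a strongly connected component of size ≥ 2 (or has a self-loop).
The vertices on cycles are {0, 1, 2, 3, 6, 8} — 6 in total.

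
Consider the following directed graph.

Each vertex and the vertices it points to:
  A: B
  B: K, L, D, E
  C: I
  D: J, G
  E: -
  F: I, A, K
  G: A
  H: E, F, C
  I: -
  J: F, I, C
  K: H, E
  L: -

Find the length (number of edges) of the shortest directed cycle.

3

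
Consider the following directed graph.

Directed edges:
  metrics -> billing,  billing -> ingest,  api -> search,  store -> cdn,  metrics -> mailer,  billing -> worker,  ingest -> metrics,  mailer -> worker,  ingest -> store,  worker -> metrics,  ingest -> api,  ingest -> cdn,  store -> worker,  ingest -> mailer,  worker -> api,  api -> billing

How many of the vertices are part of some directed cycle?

A vertex is on a directed cycle iff it belongs to a strongly connected component of size ≥ 2 (or has a self-loop).
The vertices on cycles are {api, store, ingest, mailer, worker, billing, metrics} — 7 in total.

7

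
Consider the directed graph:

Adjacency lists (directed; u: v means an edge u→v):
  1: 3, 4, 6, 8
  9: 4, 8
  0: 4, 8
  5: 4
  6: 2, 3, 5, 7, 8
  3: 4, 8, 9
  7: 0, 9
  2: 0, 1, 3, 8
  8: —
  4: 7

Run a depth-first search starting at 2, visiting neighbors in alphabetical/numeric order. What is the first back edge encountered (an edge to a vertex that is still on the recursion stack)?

7->0

DFS from 2 (visiting neighbors in alphabetical/numeric order); mark gray on enter, black on exit:
2 gray
  0 gray
    4 gray
      7 gray
        7→0: 0 is gray → back edge
First back edge: 7 → 0.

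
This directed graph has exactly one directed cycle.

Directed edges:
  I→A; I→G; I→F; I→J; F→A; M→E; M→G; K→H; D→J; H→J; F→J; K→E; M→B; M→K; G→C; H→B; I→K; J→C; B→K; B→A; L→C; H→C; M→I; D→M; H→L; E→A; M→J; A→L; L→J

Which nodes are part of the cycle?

DFS with gray/black marking from K:
K gray
  H gray
    L gray
      J gray
        C gray
        C black
      J black
      L→C: C black — skip
    L black
    H→J: J black — skip
    B gray
      B→K: K is gray → back edge
Back edge closes the cycle K → H → B → K; its vertices are {B, H, K}.

B, H, K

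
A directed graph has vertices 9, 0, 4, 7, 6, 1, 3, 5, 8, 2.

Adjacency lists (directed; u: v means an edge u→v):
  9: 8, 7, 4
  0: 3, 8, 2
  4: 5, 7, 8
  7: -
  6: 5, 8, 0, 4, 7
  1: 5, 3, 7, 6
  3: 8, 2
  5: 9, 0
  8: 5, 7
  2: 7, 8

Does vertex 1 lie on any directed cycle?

1 lies on a cycle iff there is a path from 1 back to itself.
Exploring from 1, it never reaches itself; equivalently, its strongly connected component is a singleton.

No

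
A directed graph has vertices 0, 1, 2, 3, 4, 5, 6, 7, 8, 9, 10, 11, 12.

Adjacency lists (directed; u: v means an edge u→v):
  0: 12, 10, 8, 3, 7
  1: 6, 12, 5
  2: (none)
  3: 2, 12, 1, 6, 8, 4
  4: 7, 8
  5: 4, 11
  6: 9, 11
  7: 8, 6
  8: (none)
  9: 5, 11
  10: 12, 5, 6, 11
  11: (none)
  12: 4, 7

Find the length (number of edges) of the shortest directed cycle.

For each vertex v, BFS finds the shortest path from v back to v.
The shortest such closed walk is 5 → 4 → 7 → 6 → 9 → 5, length 5.

5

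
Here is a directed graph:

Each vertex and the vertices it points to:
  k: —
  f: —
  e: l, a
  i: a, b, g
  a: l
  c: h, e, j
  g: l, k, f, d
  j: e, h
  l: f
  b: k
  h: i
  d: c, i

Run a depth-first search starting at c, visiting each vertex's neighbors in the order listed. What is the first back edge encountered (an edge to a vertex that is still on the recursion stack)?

d->c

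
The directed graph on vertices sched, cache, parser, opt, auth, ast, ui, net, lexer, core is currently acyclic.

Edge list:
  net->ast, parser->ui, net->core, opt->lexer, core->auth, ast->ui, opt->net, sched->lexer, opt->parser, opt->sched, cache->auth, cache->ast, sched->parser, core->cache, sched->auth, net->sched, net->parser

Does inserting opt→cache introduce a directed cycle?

No

Adding opt→cache creates a cycle iff cache can already reach opt.
Explore from cache: no path reaches opt. The graph stays acyclic.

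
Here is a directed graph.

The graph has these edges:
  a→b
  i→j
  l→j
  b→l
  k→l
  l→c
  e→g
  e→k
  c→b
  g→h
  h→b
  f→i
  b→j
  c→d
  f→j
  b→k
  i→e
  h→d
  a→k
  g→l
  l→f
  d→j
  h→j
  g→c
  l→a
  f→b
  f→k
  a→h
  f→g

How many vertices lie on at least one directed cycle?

A vertex is on a directed cycle iff it belongs to a strongly connected component of size ≥ 2 (or has a self-loop).
The vertices on cycles are {a, b, c, e, f, g, h, i, k, l} — 10 in total.

10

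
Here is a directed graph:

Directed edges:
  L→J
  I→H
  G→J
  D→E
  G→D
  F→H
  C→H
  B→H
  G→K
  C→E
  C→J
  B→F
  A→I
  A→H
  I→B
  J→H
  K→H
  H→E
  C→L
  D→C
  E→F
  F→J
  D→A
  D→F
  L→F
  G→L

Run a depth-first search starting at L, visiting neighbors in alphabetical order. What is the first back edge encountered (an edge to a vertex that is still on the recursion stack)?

E->F

DFS from L (visiting neighbors in alphabetical order); mark gray on enter, black on exit:
L gray
  F gray
    H gray
      E gray
        E→F: F is gray → back edge
First back edge: E → F.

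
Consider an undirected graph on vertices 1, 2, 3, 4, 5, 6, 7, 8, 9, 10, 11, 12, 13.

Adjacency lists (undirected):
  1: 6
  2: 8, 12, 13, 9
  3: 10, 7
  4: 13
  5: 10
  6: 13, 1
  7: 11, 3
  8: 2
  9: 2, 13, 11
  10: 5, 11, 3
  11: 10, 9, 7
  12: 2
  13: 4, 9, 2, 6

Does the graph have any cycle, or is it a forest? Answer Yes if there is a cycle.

Yes

DFS, tracking each vertex's parent; an edge to a visited non-parent vertex closes a cycle.
Start from 5:
visit 5 (parent –)
  visit 10 (parent 5)
    10–5: parent, skip
    visit 11 (parent 10)
      11–10: parent, skip
      visit 9 (parent 11)
        visit 2 (parent 9)
          visit 8 (parent 2)
            8–2: parent, skip
          visit 12 (parent 2)
            12–2: parent, skip
          visit 13 (parent 2)
            visit 4 (parent 13)
              4–13: parent, skip
            13–9: 9 visited and ≠ parent → cycle
Cycle: 9 – 2 – 13 – 9.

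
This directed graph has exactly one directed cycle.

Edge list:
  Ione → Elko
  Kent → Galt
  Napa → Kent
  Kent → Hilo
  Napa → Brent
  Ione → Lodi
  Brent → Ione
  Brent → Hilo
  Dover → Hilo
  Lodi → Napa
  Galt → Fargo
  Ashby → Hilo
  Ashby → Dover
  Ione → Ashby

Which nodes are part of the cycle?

DFS with gray/black marking from Napa:
Napa gray
  Brent gray
    Ione gray
      Elko gray
      Elko black
      Lodi gray
        Lodi→Napa: Napa is gray → back edge
Back edge closes the cycle Napa → Brent → Ione → Lodi → Napa; its vertices are {Ione, Lodi, Napa, Brent}.

Ione, Lodi, Napa, Brent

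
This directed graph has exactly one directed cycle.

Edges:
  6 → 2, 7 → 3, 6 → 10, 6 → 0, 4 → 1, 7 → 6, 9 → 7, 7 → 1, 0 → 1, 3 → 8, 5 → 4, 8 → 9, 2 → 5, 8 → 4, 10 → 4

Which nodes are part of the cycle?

3, 7, 8, 9

DFS with gray/black marking from 7:
7 gray
  1 gray
  1 black
  6 gray
    10 gray
      4 gray
        4→1: 1 black — skip
      4 black
    10 black
    2 gray
      5 gray
        5→4: 4 black — skip
      5 black
    2 black
    0 gray
      0→1: 1 black — skip
    0 black
  6 black
  3 gray
    8 gray
      9 gray
        9→7: 7 is gray → back edge
Back edge closes the cycle 7 → 3 → 8 → 9 → 7; its vertices are {3, 7, 8, 9}.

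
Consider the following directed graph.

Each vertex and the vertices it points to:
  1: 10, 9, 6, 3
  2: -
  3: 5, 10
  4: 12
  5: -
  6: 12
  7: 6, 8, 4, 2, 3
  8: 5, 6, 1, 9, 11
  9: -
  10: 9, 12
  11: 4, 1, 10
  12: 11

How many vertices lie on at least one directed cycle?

7

A vertex is on a directed cycle iff it belongs to a strongly connected component of size ≥ 2 (or has a self-loop).
The vertices on cycles are {1, 3, 4, 6, 10, 11, 12} — 7 in total.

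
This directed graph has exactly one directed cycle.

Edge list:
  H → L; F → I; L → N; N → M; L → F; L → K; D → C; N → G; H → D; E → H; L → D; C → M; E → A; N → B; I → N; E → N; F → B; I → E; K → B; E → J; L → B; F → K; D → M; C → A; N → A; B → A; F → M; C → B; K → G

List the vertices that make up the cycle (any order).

DFS with gray/black marking from E:
E gray
  A gray
  A black
  N gray
    N→A: A black — skip
    G gray
    G black
    B gray
      B→A: A black — skip
    B black
    M gray
    M black
  N black
  J gray
  J black
  H gray
    D gray
      C gray
        C→A: A black — skip
        C→M: M black — skip
        C→B: B black — skip
      C black
      D→M: M black — skip
    D black
    L gray
      L→B: B black — skip
      L→D: D black — skip
      L→N: N black — skip
      F gray
        F→M: M black — skip
        I gray
          I→N: N black — skip
          I→E: E is gray → back edge
Back edge closes the cycle E → H → L → F → I → E; its vertices are {E, F, H, I, L}.

E, F, H, I, L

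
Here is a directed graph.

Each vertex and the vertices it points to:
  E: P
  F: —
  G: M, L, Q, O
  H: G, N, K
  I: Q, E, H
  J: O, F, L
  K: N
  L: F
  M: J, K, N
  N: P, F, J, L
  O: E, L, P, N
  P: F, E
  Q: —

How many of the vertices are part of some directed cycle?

A vertex is on a directed cycle iff it belongs to a strongly connected component of size ≥ 2 (or has a self-loop).
The vertices on cycles are {E, J, N, O, P} — 5 in total.

5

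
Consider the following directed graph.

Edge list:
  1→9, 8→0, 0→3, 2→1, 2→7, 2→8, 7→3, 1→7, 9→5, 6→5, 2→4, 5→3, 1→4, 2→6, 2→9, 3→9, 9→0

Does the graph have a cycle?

DFS with white/gray/black marking, starting from 0:
0 gray
  3 gray
    9 gray
      5 gray
        5→3: 3 is gray → back edge
Back edge found, so a cycle exists: 3 → 9 → 5 → 3.

Yes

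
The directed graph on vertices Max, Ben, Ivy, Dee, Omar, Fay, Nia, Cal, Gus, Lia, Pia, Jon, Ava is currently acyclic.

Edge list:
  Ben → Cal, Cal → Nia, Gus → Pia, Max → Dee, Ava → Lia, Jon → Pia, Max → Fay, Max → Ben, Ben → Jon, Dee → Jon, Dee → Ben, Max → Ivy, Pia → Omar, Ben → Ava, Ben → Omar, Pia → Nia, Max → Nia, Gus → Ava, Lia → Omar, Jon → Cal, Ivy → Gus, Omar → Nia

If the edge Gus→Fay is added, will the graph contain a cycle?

Adding Gus→Fay creates a cycle iff Fay can already reach Gus.
Explore from Fay: no path reaches Gus. The graph stays acyclic.

No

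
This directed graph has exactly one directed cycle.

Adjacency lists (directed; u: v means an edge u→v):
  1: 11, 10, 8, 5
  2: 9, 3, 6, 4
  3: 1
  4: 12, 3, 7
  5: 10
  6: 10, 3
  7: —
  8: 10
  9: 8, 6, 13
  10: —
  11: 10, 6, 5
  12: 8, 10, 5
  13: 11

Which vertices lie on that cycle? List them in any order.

DFS with gray/black marking from 6:
6 gray
  10 gray
  10 black
  3 gray
    1 gray
      11 gray
        11→10: 10 black — skip
        11→6: 6 is gray → back edge
Back edge closes the cycle 6 → 3 → 1 → 11 → 6; its vertices are {1, 3, 6, 11}.

1, 3, 6, 11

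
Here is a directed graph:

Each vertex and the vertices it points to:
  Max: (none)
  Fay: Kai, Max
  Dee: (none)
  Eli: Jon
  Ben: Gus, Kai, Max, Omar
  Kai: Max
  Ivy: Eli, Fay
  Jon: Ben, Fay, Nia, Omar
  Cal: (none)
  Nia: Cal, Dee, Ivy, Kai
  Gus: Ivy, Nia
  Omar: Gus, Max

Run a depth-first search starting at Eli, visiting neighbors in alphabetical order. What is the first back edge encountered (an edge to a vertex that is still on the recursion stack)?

DFS from Eli (visiting neighbors in alphabetical order); mark gray on enter, black on exit:
Eli gray
  Jon gray
    Ben gray
      Gus gray
        Ivy gray
          Ivy→Eli: Eli is gray → back edge
First back edge: Ivy → Eli.

Ivy→Eli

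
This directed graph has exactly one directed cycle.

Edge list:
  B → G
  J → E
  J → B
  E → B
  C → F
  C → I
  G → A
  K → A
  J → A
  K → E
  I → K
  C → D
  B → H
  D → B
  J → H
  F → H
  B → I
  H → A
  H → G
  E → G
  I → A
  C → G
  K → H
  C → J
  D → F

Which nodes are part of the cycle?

DFS with gray/black marking from I:
I gray
  A gray
  A black
  K gray
    E gray
      B gray
        G gray
          G→A: A black — skip
        G black
        B→I: I is gray → back edge
Back edge closes the cycle I → K → E → B → I; its vertices are {B, E, I, K}.

B, E, I, K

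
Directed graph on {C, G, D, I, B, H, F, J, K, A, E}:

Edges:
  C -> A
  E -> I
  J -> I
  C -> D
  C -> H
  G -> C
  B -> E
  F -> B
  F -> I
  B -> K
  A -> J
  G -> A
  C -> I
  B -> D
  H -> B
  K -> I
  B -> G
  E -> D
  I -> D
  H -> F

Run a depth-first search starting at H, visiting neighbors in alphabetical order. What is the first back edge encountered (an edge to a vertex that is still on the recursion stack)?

C→H

DFS from H (visiting neighbors in alphabetical order); mark gray on enter, black on exit:
H gray
  B gray
    D gray
    D black
    E gray
      E→D: D black — skip
      I gray
        I→D: D black — skip
      I black
    E black
    G gray
      A gray
        J gray
          J→I: I black — skip
        J black
      A black
      C gray
        C→A: A black — skip
        C→D: D black — skip
        C→H: H is gray → back edge
First back edge: C → H.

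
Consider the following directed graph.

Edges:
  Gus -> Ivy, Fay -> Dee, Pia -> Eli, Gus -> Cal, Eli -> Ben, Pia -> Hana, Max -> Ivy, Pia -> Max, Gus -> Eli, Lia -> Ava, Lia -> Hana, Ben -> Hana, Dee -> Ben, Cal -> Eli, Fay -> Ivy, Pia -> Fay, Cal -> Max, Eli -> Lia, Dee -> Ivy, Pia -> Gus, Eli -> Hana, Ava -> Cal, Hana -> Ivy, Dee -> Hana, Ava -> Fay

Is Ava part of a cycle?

Yes

Ava is on a cycle iff Ava can reach itself via ≥1 edge.
Ava → Cal → Eli → Lia → Ava — yes.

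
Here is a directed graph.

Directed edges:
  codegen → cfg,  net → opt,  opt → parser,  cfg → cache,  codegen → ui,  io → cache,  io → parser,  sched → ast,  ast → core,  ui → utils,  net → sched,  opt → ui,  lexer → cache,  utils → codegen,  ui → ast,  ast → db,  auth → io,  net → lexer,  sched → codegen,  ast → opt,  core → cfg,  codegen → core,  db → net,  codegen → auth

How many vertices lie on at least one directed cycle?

8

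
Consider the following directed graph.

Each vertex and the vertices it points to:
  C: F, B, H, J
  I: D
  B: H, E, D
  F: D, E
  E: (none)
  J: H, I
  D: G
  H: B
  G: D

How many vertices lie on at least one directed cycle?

A vertex is on a directed cycle iff it belongs to a strongly connected component of size ≥ 2 (or has a self-loop).
The vertices on cycles are {B, D, G, H} — 4 in total.

4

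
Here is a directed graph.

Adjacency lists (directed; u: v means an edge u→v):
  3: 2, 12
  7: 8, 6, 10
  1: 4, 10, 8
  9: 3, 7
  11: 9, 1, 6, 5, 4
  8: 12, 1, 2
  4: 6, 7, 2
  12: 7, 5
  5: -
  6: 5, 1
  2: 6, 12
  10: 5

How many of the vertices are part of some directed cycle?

A vertex is on a directed cycle iff it belongs to a strongly connected component of size ≥ 2 (or has a self-loop).
The vertices on cycles are {1, 2, 4, 6, 7, 8, 12} — 7 in total.

7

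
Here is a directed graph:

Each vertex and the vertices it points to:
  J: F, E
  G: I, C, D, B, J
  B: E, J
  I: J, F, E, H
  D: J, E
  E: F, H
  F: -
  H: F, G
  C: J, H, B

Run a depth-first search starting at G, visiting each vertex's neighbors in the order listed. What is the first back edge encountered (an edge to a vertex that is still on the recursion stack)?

H->G

DFS from G (visiting each vertex's neighbors in the order listed); mark gray on enter, black on exit:
G gray
  I gray
    J gray
      F gray
      F black
      E gray
        E→F: F black — skip
        H gray
          H→F: F black — skip
          H→G: G is gray → back edge
First back edge: H → G.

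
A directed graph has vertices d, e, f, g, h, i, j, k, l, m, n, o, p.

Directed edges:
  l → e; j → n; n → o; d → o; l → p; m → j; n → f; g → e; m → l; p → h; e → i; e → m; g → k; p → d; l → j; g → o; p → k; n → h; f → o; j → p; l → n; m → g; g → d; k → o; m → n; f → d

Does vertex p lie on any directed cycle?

No

p lies on a cycle iff there is a path from p back to itself.
Exploring from p, it never reaches itself; equivalently, its strongly connected component is a singleton.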